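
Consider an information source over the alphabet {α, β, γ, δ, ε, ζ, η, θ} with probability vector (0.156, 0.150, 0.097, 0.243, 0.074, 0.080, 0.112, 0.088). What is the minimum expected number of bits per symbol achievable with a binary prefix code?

Repeatedly combine the two least-probable nodes; the expected code length is the sum of the merged weights.
merge 37/500 + 2/25 → 77/500
merge 11/125 + 97/1000 → 37/200
merge 14/125 + 3/20 → 131/500
merge 77/500 + 39/250 → 31/100
merge 37/200 + 243/1000 → 107/250
merge 131/500 + 31/100 → 143/250
merge 107/250 + 143/250 → 1
L = 77/500 + 37/200 + 131/500 + 31/100 + 107/250 + 143/250 + 1 = 2911/1000 = 2.911 bits/symbol.

2.911 bits/symbol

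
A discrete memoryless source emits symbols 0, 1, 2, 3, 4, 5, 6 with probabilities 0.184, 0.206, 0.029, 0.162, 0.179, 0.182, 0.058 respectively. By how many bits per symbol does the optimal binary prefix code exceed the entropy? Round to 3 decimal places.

0.075 bits

Entropy H = −Σ p log₂ p ≈ 2.6223 bits.
Huffman merges: 29/1000+29/500→87/1000; 87/1000+81/500→249/1000; 179/1000+91/500→361/1000; 23/125+103/500→39/100; 249/1000+361/1000→61/100; 39/100+61/100→1. L = 2697/1000 ≈ 2.6970.
L − H = 2.6970 − 2.6223 = 0.075 bits.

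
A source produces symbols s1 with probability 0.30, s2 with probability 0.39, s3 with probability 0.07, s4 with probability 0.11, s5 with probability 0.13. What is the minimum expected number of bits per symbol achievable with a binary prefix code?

Repeatedly combine the two least-probable nodes; the expected code length is the sum of the merged weights.
merge 7/100 + 11/100 → 9/50
merge 13/100 + 9/50 → 31/100
merge 3/10 + 31/100 → 61/100
merge 39/100 + 61/100 → 1
L = 9/50 + 31/100 + 61/100 + 1 = 21/10 = 2.1 bits/symbol.

2.1 bits/symbol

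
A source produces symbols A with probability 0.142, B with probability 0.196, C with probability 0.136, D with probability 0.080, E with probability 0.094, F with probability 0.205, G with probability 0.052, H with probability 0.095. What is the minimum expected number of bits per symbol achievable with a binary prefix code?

Repeatedly combine the two least-probable nodes; the expected code length is the sum of the merged weights.
merge 13/250 + 2/25 → 33/250
merge 47/500 + 19/200 → 189/1000
merge 33/250 + 17/125 → 67/250
merge 71/500 + 189/1000 → 331/1000
merge 49/250 + 41/200 → 401/1000
merge 67/250 + 331/1000 → 599/1000
merge 401/1000 + 599/1000 → 1
L = 33/250 + 189/1000 + 67/250 + 331/1000 + 401/1000 + 599/1000 + 1 = 73/25 = 2.92 bits/symbol.

2.92 bits/symbol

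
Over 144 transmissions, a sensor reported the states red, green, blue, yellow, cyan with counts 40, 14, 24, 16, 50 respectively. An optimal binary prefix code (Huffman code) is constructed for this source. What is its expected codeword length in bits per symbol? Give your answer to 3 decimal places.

2.208 bits/symbol

Probabilities are the counts divided by 144.
Repeatedly combine the two least-probable nodes; the expected code length is the sum of the merged weights.
merge 7/72 + 1/9 → 5/24
merge 1/6 + 5/24 → 3/8
merge 5/18 + 25/72 → 5/8
merge 3/8 + 5/8 → 1
L = 5/24 + 3/8 + 5/8 + 1 = 53/24 ≈ 2.208 bits/symbol.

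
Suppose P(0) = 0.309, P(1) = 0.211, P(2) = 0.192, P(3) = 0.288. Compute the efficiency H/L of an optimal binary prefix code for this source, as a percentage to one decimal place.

Entropy H = −Σ p log₂ p ≈ 1.9715 bits.
Huffman merges: 24/125+211/1000→403/1000; 36/125+309/1000→597/1000; 403/1000+597/1000→1. L = 2 ≈ 2.0000.
Efficiency = H/L = 1.9715/2.0000 = 98.6%.

98.6%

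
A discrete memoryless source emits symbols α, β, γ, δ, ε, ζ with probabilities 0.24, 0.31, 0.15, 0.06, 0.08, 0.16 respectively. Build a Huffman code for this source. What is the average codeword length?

2.43 bits/symbol

Repeatedly combine the two least-probable nodes; the expected code length is the sum of the merged weights.
merge 3/50 + 2/25 → 7/50
merge 7/50 + 3/20 → 29/100
merge 4/25 + 6/25 → 2/5
merge 29/100 + 31/100 → 3/5
merge 2/5 + 3/5 → 1
L = 7/50 + 29/100 + 2/5 + 3/5 + 1 = 243/100 = 2.43 bits/symbol.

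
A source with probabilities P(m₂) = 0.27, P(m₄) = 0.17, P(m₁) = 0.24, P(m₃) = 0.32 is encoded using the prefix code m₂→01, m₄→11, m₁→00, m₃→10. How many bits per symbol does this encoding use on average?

2 bits/symbol

L̄ = Σ pᵢ·ℓᵢ = 0.27·2 + 0.17·2 + 0.24·2 + 0.32·2 = 2 bits/symbol.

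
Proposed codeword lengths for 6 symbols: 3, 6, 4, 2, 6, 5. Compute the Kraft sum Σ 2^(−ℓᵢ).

With common denominator 2^6 = 64: Σ 2^(−ℓᵢ) = 8/64 + 1/64 + 4/64 + 16/64 + 1/64 + 2/64 = 32/64 = 0.5.

0.5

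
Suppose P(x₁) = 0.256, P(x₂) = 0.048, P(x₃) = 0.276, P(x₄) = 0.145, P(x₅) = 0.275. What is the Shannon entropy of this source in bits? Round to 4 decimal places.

2.1423 bits

H = −Σ pᵢ log₂ pᵢ.
−0.256·log₂(0.256) = 0.5032
−0.048·log₂(0.048) = 0.2103
−0.276·log₂(0.276) = 0.5126
−0.145·log₂(0.145) = 0.4040
−0.275·log₂(0.275) = 0.5122
Sum ≈ 2.1423 → 2.1423 bits.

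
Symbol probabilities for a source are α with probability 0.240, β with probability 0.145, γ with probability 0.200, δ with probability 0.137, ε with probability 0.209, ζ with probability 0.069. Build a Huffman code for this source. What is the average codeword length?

Repeatedly combine the two least-probable nodes; the expected code length is the sum of the merged weights.
merge 69/1000 + 137/1000 → 103/500
merge 29/200 + 1/5 → 69/200
merge 103/500 + 209/1000 → 83/200
merge 6/25 + 69/200 → 117/200
merge 83/200 + 117/200 → 1
L = 103/500 + 69/200 + 83/200 + 117/200 + 1 = 2551/1000 = 2.551 bits/symbol.

2.551 bits/symbol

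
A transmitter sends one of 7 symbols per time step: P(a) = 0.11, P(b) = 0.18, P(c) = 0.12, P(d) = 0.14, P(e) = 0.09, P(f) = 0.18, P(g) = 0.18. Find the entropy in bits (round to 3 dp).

H = −Σ pᵢ log₂ pᵢ.
−0.11·log₂(0.11) = 0.3503
−0.18·log₂(0.18) = 0.4453
−0.12·log₂(0.12) = 0.3671
−0.14·log₂(0.14) = 0.3971
−0.09·log₂(0.09) = 0.3127
−0.18·log₂(0.18) = 0.4453
−0.18·log₂(0.18) = 0.4453
Sum ≈ 2.7630 → 2.763 bits.

2.763 bits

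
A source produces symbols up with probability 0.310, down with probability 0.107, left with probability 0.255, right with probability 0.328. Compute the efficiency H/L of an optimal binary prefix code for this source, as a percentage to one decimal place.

Entropy H = −Σ p log₂ p ≈ 1.8990 bits.
Huffman merges: 107/1000+51/200→181/500; 31/100+41/125→319/500; 181/500+319/500→1. L = 2 ≈ 2.0000.
Efficiency = H/L = 1.8990/2.0000 = 95.0%.

95.0%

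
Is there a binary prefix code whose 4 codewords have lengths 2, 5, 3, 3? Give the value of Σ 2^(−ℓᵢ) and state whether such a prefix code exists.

0.53125; yes

With common denominator 2^5 = 32: Σ 2^(−ℓᵢ) = 8/32 + 1/32 + 4/32 + 4/32 = 17/32 = 0.53125.
Kraft's inequality requires Σ ≤ 1; here Σ = 0.53125 ≤ 1, so such a prefix code exists.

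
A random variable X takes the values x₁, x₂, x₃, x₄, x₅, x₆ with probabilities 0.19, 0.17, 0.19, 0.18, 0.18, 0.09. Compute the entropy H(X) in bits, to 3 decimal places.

H = −Σ pᵢ log₂ pᵢ.
−0.19·log₂(0.19) = 0.4552
−0.17·log₂(0.17) = 0.4346
−0.19·log₂(0.19) = 0.4552
−0.18·log₂(0.18) = 0.4453
−0.18·log₂(0.18) = 0.4453
−0.09·log₂(0.09) = 0.3127
Sum ≈ 2.5483 → 2.548 bits.

2.548 bits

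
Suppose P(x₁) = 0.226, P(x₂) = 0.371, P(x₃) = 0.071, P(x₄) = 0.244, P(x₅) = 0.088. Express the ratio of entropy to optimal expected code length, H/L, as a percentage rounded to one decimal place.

96.9%

Entropy H = −Σ p log₂ p ≈ 2.0917 bits.
Huffman merges: 71/1000+11/125→159/1000; 159/1000+113/500→77/200; 61/250+371/1000→123/200; 77/200+123/200→1. L = 2159/1000 ≈ 2.1590.
Efficiency = H/L = 2.0917/2.1590 = 96.9%.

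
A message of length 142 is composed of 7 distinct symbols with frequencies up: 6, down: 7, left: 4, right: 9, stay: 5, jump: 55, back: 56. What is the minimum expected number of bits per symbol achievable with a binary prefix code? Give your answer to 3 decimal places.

2.106 bits/symbol

Probabilities are the counts divided by 142.
Repeatedly combine the two least-probable nodes; the expected code length is the sum of the merged weights.
merge 2/71 + 5/142 → 9/142
merge 3/71 + 7/142 → 13/142
merge 9/142 + 9/142 → 9/71
merge 13/142 + 9/71 → 31/142
merge 31/142 + 55/142 → 43/71
merge 28/71 + 43/71 → 1
L = 9/142 + 13/142 + 9/71 + 31/142 + 43/71 + 1 = 299/142 ≈ 2.106 bits/symbol.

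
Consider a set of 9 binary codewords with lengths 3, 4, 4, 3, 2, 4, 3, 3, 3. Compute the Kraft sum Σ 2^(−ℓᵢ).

1.0625

With common denominator 2^4 = 16: Σ 2^(−ℓᵢ) = 2/16 + 1/16 + 1/16 + 2/16 + 4/16 + 1/16 + 2/16 + 2/16 + 2/16 = 17/16 = 1.0625.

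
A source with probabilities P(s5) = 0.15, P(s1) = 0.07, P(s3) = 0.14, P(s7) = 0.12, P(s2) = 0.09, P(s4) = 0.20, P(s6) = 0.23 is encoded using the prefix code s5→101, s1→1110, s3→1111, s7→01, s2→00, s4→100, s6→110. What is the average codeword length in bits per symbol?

3 bits/symbol

L̄ = Σ pᵢ·ℓᵢ = 0.15·3 + 0.07·4 + 0.14·4 + 0.12·2 + 0.09·2 + 0.20·3 + 0.23·3 = 3 bits/symbol.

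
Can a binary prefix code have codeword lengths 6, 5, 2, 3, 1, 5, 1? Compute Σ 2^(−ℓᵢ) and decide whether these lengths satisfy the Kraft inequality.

1.453125; no

With common denominator 2^6 = 64: Σ 2^(−ℓᵢ) = 1/64 + 2/64 + 16/64 + 8/64 + 32/64 + 2/64 + 32/64 = 93/64 = 1.453125.
Kraft's inequality requires Σ ≤ 1; here Σ = 1.453125 > 1, so no such prefix code exists.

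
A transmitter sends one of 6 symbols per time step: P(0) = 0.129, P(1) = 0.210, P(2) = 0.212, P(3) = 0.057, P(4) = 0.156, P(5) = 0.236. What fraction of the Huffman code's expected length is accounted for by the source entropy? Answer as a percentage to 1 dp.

97.9%

Entropy H = −Σ p log₂ p ≈ 2.4737 bits.
Huffman merges: 57/1000+129/1000→93/500; 39/250+93/500→171/500; 21/100+53/250→211/500; 59/250+171/500→289/500; 211/500+289/500→1. L = 316/125 ≈ 2.5280.
Efficiency = H/L = 2.4737/2.5280 = 97.9%.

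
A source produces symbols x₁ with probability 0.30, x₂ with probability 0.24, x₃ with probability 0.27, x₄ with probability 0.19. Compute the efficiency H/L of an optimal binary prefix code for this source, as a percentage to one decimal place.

Entropy H = −Σ p log₂ p ≈ 1.9805 bits.
Huffman merges: 19/100+6/25→43/100; 27/100+3/10→57/100; 43/100+57/100→1. L = 2 ≈ 2.0000.
Efficiency = H/L = 1.9805/2.0000 = 99.0%.

99.0%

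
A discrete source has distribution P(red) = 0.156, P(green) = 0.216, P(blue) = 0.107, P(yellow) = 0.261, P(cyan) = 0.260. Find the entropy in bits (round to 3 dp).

2.252 bits

H = −Σ pᵢ log₂ pᵢ.
−0.156·log₂(0.156) = 0.4181
−0.216·log₂(0.216) = 0.4776
−0.107·log₂(0.107) = 0.3450
−0.261·log₂(0.261) = 0.5058
−0.260·log₂(0.260) = 0.5053
Sum ≈ 2.2518 → 2.252 bits.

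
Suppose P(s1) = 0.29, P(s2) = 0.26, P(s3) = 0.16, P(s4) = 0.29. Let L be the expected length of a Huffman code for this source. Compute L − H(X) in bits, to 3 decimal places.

Entropy H = −Σ p log₂ p ≈ 1.9641 bits.
Huffman merges: 4/25+13/50→21/50; 29/100+29/100→29/50; 21/50+29/50→1. L = 2 ≈ 2.0000.
L − H = 2.0000 − 1.9641 = 0.036 bits.

0.036 bits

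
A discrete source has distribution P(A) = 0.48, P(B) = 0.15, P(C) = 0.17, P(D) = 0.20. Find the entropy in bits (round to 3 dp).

H = −Σ pᵢ log₂ pᵢ.
−0.48·log₂(0.48) = 0.5083
−0.15·log₂(0.15) = 0.4105
−0.17·log₂(0.17) = 0.4346
−0.20·log₂(0.20) = 0.4644
Sum ≈ 1.8178 → 1.818 bits.

1.818 bits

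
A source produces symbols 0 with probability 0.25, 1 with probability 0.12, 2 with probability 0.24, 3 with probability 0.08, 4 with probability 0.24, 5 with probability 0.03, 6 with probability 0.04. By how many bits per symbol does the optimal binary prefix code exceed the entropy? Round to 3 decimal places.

0.006 bits

Entropy H = −Σ p log₂ p ≈ 2.4844 bits.
Huffman merges: 3/100+1/25→7/100; 7/100+2/25→3/20; 3/25+3/20→27/100; 6/25+6/25→12/25; 1/4+27/100→13/25; 12/25+13/25→1. L = 249/100 ≈ 2.4900.
L − H = 2.4900 − 2.4844 = 0.006 bits.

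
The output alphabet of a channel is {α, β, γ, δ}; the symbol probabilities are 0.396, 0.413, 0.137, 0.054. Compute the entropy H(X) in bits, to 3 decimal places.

H = −Σ pᵢ log₂ pᵢ.
−0.396·log₂(0.396) = 0.5292
−0.413·log₂(0.413) = 0.5269
−0.137·log₂(0.137) = 0.3929
−0.054·log₂(0.054) = 0.2274
Sum ≈ 1.6764 → 1.676 bits.

1.676 bits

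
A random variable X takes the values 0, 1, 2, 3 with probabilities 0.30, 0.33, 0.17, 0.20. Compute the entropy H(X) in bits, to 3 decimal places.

1.948 bits

H = −Σ pᵢ log₂ pᵢ.
−0.30·log₂(0.30) = 0.5211
−0.33·log₂(0.33) = 0.5278
−0.17·log₂(0.17) = 0.4346
−0.20·log₂(0.20) = 0.4644
Sum ≈ 1.9479 → 1.948 bits.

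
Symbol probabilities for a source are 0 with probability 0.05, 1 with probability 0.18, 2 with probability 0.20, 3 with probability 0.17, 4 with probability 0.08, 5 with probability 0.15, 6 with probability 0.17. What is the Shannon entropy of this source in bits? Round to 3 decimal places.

2.697 bits

H = −Σ pᵢ log₂ pᵢ.
−0.05·log₂(0.05) = 0.2161
−0.18·log₂(0.18) = 0.4453
−0.20·log₂(0.20) = 0.4644
−0.17·log₂(0.17) = 0.4346
−0.08·log₂(0.08) = 0.2915
−0.15·log₂(0.15) = 0.4105
−0.17·log₂(0.17) = 0.4346
Sum ≈ 2.6970 → 2.697 bits.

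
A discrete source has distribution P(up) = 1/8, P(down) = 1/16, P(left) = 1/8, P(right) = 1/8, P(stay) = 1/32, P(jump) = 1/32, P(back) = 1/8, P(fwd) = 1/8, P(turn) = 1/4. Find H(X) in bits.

2.9375 bits

Each probability is a power of 1/2, so log₂(1/p) is an integer.
H = Σ p·log₂(1/p) = 1/8·3 + 1/16·4 + 1/8·3 + 1/8·3 + 1/32·5 + 1/32·5 + 1/8·3 + 1/8·3 + 1/4·2 = 2.9375 bits.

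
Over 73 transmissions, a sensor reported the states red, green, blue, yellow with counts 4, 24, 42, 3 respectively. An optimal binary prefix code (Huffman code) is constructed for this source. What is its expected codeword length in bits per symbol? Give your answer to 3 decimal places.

Probabilities are the counts divided by 73.
Repeatedly combine the two least-probable nodes; the expected code length is the sum of the merged weights.
merge 3/73 + 4/73 → 7/73
merge 7/73 + 24/73 → 31/73
merge 31/73 + 42/73 → 1
L = 7/73 + 31/73 + 1 = 111/73 ≈ 1.521 bits/symbol.

1.521 bits/symbol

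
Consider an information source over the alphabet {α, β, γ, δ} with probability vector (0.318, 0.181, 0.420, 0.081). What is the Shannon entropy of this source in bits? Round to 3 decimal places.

1.791 bits

H = −Σ pᵢ log₂ pᵢ.
−0.318·log₂(0.318) = 0.5256
−0.181·log₂(0.181) = 0.4463
−0.420·log₂(0.420) = 0.5256
−0.081·log₂(0.081) = 0.2937
Sum ≈ 1.7913 → 1.791 bits.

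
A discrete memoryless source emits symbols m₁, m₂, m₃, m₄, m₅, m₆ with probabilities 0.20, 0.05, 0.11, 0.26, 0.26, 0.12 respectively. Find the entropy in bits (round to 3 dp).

2.408 bits

H = −Σ pᵢ log₂ pᵢ.
−0.20·log₂(0.20) = 0.4644
−0.05·log₂(0.05) = 0.2161
−0.11·log₂(0.11) = 0.3503
−0.26·log₂(0.26) = 0.5053
−0.26·log₂(0.26) = 0.5053
−0.12·log₂(0.12) = 0.3671
Sum ≈ 2.4084 → 2.408 bits.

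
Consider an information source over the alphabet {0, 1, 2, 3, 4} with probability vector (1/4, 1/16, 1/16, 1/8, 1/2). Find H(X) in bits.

1.875 bits

Each probability is a power of 1/2, so log₂(1/p) is an integer.
H = Σ p·log₂(1/p) = 1/4·2 + 1/16·4 + 1/16·4 + 1/8·3 + 1/2·1 = 1.875 bits.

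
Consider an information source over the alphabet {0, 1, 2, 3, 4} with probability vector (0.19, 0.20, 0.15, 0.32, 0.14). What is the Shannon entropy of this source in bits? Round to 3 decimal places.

2.253 bits

H = −Σ pᵢ log₂ pᵢ.
−0.19·log₂(0.19) = 0.4552
−0.20·log₂(0.20) = 0.4644
−0.15·log₂(0.15) = 0.4105
−0.32·log₂(0.32) = 0.5260
−0.14·log₂(0.14) = 0.3971
Sum ≈ 2.2533 → 2.253 bits.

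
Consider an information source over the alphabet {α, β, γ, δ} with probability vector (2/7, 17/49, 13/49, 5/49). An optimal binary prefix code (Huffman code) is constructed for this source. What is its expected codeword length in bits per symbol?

2 bits/symbol

Repeatedly combine the two least-probable nodes; the expected code length is the sum of the merged weights.
merge 5/49 + 13/49 → 18/49
merge 2/7 + 17/49 → 31/49
merge 18/49 + 31/49 → 1
L = 18/49 + 31/49 + 1 = 2 bits/symbol.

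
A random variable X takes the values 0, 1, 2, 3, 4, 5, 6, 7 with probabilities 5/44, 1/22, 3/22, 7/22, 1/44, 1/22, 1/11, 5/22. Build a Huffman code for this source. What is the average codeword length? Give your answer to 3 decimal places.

2.636 bits/symbol

Repeatedly combine the two least-probable nodes; the expected code length is the sum of the merged weights.
merge 1/44 + 1/22 → 3/44
merge 1/22 + 3/44 → 5/44
merge 1/11 + 5/44 → 9/44
merge 5/44 + 3/22 → 1/4
merge 9/44 + 5/22 → 19/44
merge 1/4 + 7/22 → 25/44
merge 19/44 + 25/44 → 1
L = 3/44 + 5/44 + 9/44 + 1/4 + 19/44 + 25/44 + 1 = 29/11 ≈ 2.636 bits/symbol.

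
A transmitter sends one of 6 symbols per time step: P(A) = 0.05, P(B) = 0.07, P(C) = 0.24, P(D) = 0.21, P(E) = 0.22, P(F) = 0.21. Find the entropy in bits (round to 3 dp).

H = −Σ pᵢ log₂ pᵢ.
−0.05·log₂(0.05) = 0.2161
−0.07·log₂(0.07) = 0.2686
−0.24·log₂(0.24) = 0.4941
−0.21·log₂(0.21) = 0.4728
−0.22·log₂(0.22) = 0.4806
−0.21·log₂(0.21) = 0.4728
Sum ≈ 2.4050 → 2.405 bits.

2.405 bits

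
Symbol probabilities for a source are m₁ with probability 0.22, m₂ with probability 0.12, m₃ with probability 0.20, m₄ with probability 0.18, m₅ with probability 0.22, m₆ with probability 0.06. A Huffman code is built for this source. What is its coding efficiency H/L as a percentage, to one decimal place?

97.7%

Entropy H = −Σ p log₂ p ≈ 2.4814 bits.
Huffman merges: 3/50+3/25→9/50; 9/50+9/50→9/25; 1/5+11/50→21/50; 11/50+9/25→29/50; 21/50+29/50→1. L = 127/50 ≈ 2.5400.
Efficiency = H/L = 2.4814/2.5400 = 97.7%.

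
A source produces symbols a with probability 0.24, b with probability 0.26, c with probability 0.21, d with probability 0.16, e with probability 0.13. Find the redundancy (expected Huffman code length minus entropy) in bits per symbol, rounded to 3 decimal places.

Entropy H = −Σ p log₂ p ≈ 2.2779 bits.
Huffman merges: 13/100+4/25→29/100; 21/100+6/25→9/20; 13/50+29/100→11/20; 9/20+11/20→1. L = 229/100 ≈ 2.2900.
L − H = 2.2900 − 2.2779 = 0.012 bits.

0.012 bits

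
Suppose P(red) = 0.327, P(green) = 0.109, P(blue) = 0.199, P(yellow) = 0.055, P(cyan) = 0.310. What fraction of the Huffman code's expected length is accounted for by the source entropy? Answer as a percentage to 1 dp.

Entropy H = −Σ p log₂ p ≈ 2.0933 bits.
Huffman merges: 11/200+109/1000→41/250; 41/250+199/1000→363/1000; 31/100+327/1000→637/1000; 363/1000+637/1000→1. L = 541/250 ≈ 2.1640.
Efficiency = H/L = 2.0933/2.1640 = 96.7%.

96.7%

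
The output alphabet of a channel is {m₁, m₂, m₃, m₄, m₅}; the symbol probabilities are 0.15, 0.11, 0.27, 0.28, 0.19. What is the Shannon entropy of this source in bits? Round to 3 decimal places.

H = −Σ pᵢ log₂ pᵢ.
−0.15·log₂(0.15) = 0.4105
−0.11·log₂(0.11) = 0.3503
−0.27·log₂(0.27) = 0.5100
−0.28·log₂(0.28) = 0.5142
−0.19·log₂(0.19) = 0.4552
Sum ≈ 2.2403 → 2.240 bits.

2.240 bits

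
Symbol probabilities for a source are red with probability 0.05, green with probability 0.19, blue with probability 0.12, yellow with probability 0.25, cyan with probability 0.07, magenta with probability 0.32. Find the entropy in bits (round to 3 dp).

H = −Σ pᵢ log₂ pᵢ.
−0.05·log₂(0.05) = 0.2161
−0.19·log₂(0.19) = 0.4552
−0.12·log₂(0.12) = 0.3671
−0.25·log₂(0.25) = 0.5000
−0.07·log₂(0.07) = 0.2686
−0.32·log₂(0.32) = 0.5260
Sum ≈ 2.3330 → 2.333 bits.

2.333 bits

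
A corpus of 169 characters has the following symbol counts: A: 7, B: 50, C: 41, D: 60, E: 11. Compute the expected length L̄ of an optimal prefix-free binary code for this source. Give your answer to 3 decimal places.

Probabilities are the counts divided by 169.
Repeatedly combine the two least-probable nodes; the expected code length is the sum of the merged weights.
merge 7/169 + 11/169 → 18/169
merge 18/169 + 41/169 → 59/169
merge 50/169 + 59/169 → 109/169
merge 60/169 + 109/169 → 1
L = 18/169 + 59/169 + 109/169 + 1 = 355/169 ≈ 2.101 bits/symbol.

2.101 bits/symbol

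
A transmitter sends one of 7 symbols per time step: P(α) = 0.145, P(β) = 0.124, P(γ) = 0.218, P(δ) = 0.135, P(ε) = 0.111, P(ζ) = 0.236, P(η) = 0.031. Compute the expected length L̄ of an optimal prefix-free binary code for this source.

2.688 bits/symbol

Repeatedly combine the two least-probable nodes; the expected code length is the sum of the merged weights.
merge 31/1000 + 111/1000 → 71/500
merge 31/250 + 27/200 → 259/1000
merge 71/500 + 29/200 → 287/1000
merge 109/500 + 59/250 → 227/500
merge 259/1000 + 287/1000 → 273/500
merge 227/500 + 273/500 → 1
L = 71/500 + 259/1000 + 287/1000 + 227/500 + 273/500 + 1 = 336/125 = 2.688 bits/symbol.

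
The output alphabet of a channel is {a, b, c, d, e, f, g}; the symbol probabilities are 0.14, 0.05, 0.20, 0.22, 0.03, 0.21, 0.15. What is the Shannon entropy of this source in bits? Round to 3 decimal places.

2.593 bits

H = −Σ pᵢ log₂ pᵢ.
−0.14·log₂(0.14) = 0.3971
−0.05·log₂(0.05) = 0.2161
−0.20·log₂(0.20) = 0.4644
−0.22·log₂(0.22) = 0.4806
−0.03·log₂(0.03) = 0.1518
−0.21·log₂(0.21) = 0.4728
−0.15·log₂(0.15) = 0.4105
Sum ≈ 2.5933 → 2.593 bits.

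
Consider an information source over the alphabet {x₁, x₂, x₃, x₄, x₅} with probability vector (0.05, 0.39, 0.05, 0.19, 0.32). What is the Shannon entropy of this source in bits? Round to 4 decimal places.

H = −Σ pᵢ log₂ pᵢ.
−0.05·log₂(0.05) = 0.2161
−0.39·log₂(0.39) = 0.5298
−0.05·log₂(0.05) = 0.2161
−0.19·log₂(0.19) = 0.4552
−0.32·log₂(0.32) = 0.5260
Sum ≈ 1.9433 → 1.9433 bits.

1.9433 bits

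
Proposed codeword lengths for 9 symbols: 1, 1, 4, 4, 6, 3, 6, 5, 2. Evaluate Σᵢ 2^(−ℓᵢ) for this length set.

With common denominator 2^6 = 64: Σ 2^(−ℓᵢ) = 32/64 + 32/64 + 4/64 + 4/64 + 1/64 + 8/64 + 1/64 + 2/64 + 16/64 = 100/64 = 1.5625.

1.5625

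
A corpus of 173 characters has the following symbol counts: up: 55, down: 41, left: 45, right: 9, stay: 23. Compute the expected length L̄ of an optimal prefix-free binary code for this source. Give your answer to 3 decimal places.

Probabilities are the counts divided by 173.
Repeatedly combine the two least-probable nodes; the expected code length is the sum of the merged weights.
merge 9/173 + 23/173 → 32/173
merge 32/173 + 41/173 → 73/173
merge 45/173 + 55/173 → 100/173
merge 73/173 + 100/173 → 1
L = 32/173 + 73/173 + 100/173 + 1 = 378/173 ≈ 2.185 bits/symbol.

2.185 bits/symbol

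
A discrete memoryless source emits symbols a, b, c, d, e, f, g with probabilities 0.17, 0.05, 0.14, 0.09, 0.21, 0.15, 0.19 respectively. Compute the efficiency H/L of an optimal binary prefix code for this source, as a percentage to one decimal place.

Entropy H = −Σ p log₂ p ≈ 2.6990 bits.
Huffman merges: 1/20+9/100→7/50; 7/50+7/50→7/25; 3/20+17/100→8/25; 19/100+21/100→2/5; 7/25+8/25→3/5; 2/5+3/5→1. L = 137/50 ≈ 2.7400.
Efficiency = H/L = 2.6990/2.7400 = 98.5%.

98.5%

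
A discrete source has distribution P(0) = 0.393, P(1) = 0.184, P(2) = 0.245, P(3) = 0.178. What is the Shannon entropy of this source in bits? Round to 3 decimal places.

H = −Σ pᵢ log₂ pᵢ.
−0.393·log₂(0.393) = 0.5295
−0.184·log₂(0.184) = 0.4494
−0.245·log₂(0.245) = 0.4971
−0.178·log₂(0.178) = 0.4432
Sum ≈ 1.9193 → 1.919 bits.

1.919 bits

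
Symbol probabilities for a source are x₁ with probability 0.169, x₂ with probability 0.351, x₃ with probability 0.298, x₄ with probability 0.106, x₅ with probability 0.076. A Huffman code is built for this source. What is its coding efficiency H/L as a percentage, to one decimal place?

Entropy H = −Σ p log₂ p ≈ 2.1099 bits.
Huffman merges: 19/250+53/500→91/500; 169/1000+91/500→351/1000; 149/500+351/1000→649/1000; 351/1000+649/1000→1. L = 1091/500 ≈ 2.1820.
Efficiency = H/L = 2.1099/2.1820 = 96.7%.

96.7%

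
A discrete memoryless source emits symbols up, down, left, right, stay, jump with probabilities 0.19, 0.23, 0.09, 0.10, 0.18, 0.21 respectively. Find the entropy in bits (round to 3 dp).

H = −Σ pᵢ log₂ pᵢ.
−0.19·log₂(0.19) = 0.4552
−0.23·log₂(0.23) = 0.4877
−0.09·log₂(0.09) = 0.3127
−0.10·log₂(0.10) = 0.3322
−0.18·log₂(0.18) = 0.4453
−0.21·log₂(0.21) = 0.4728
Sum ≈ 2.5059 → 2.506 bits.

2.506 bits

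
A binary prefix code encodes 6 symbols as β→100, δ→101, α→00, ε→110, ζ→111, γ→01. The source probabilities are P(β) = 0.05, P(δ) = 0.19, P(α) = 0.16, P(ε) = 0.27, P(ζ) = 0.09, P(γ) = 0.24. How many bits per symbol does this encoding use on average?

2.6 bits/symbol

L̄ = Σ pᵢ·ℓᵢ = 0.05·3 + 0.19·3 + 0.16·2 + 0.27·3 + 0.09·3 + 0.24·2 = 2.6 bits/symbol.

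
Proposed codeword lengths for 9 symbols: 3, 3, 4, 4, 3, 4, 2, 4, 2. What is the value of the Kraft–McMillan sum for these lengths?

1.125

With common denominator 2^4 = 16: Σ 2^(−ℓᵢ) = 2/16 + 2/16 + 1/16 + 1/16 + 2/16 + 1/16 + 4/16 + 1/16 + 4/16 = 18/16 = 1.125.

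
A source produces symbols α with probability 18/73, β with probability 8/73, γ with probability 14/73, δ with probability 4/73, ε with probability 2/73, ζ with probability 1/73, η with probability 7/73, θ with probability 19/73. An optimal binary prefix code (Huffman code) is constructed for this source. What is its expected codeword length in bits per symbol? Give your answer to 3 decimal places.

2.630 bits/symbol

Repeatedly combine the two least-probable nodes; the expected code length is the sum of the merged weights.
merge 1/73 + 2/73 → 3/73
merge 3/73 + 4/73 → 7/73
merge 7/73 + 7/73 → 14/73
merge 8/73 + 14/73 → 22/73
merge 14/73 + 18/73 → 32/73
merge 19/73 + 22/73 → 41/73
merge 32/73 + 41/73 → 1
L = 3/73 + 7/73 + 14/73 + 22/73 + 32/73 + 41/73 + 1 = 192/73 ≈ 2.630 bits/symbol.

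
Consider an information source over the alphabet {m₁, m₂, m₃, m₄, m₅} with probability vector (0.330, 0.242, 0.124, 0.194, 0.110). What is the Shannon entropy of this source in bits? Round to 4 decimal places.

H = −Σ pᵢ log₂ pᵢ.
−0.330·log₂(0.330) = 0.5278
−0.242·log₂(0.242) = 0.4954
−0.124·log₂(0.124) = 0.3734
−0.194·log₂(0.194) = 0.4590
−0.110·log₂(0.110) = 0.3503
Sum ≈ 2.2059 → 2.2059 bits.

2.2059 bits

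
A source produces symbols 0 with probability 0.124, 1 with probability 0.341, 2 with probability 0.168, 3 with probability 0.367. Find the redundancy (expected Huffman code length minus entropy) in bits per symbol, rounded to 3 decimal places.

Entropy H = −Σ p log₂ p ≈ 1.8658 bits.
Huffman merges: 31/250+21/125→73/250; 73/250+341/1000→633/1000; 367/1000+633/1000→1. L = 77/40 ≈ 1.9250.
L − H = 1.9250 − 1.8658 = 0.059 bits.

0.059 bits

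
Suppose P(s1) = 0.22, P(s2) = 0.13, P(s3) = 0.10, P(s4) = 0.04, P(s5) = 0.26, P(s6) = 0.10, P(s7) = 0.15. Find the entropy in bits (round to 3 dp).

2.629 bits

H = −Σ pᵢ log₂ pᵢ.
−0.22·log₂(0.22) = 0.4806
−0.13·log₂(0.13) = 0.3826
−0.10·log₂(0.10) = 0.3322
−0.04·log₂(0.04) = 0.1858
−0.26·log₂(0.26) = 0.5053
−0.10·log₂(0.10) = 0.3322
−0.15·log₂(0.15) = 0.4105
Sum ≈ 2.6292 → 2.629 bits.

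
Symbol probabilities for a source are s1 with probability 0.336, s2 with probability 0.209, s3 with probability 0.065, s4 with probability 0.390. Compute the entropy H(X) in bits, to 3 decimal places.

H = −Σ pᵢ log₂ pᵢ.
−0.336·log₂(0.336) = 0.5287
−0.209·log₂(0.209) = 0.4720
−0.065·log₂(0.065) = 0.2563
−0.390·log₂(0.390) = 0.5298
Sum ≈ 1.7868 → 1.787 bits.

1.787 bits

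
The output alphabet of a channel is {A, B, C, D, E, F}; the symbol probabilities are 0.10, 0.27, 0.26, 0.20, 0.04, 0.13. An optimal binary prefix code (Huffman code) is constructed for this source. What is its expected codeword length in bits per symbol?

2.41 bits/symbol

Repeatedly combine the two least-probable nodes; the expected code length is the sum of the merged weights.
merge 1/25 + 1/10 → 7/50
merge 13/100 + 7/50 → 27/100
merge 1/5 + 13/50 → 23/50
merge 27/100 + 27/100 → 27/50
merge 23/50 + 27/50 → 1
L = 7/50 + 27/100 + 23/50 + 27/50 + 1 = 241/100 = 2.41 bits/symbol.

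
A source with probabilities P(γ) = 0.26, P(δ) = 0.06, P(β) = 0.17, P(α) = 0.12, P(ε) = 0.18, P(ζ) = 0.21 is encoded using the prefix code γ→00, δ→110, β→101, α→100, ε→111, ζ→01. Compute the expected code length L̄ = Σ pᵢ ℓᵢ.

L̄ = Σ pᵢ·ℓᵢ = 0.26·2 + 0.06·3 + 0.17·3 + 0.12·3 + 0.18·3 + 0.21·2 = 2.53 bits/symbol.

2.53 bits/symbol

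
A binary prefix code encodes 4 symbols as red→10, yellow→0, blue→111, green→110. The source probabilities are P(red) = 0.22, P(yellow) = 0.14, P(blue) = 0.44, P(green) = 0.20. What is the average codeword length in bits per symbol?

L̄ = Σ pᵢ·ℓᵢ = 0.22·2 + 0.14·1 + 0.44·3 + 0.20·3 = 2.5 bits/symbol.

2.5 bits/symbol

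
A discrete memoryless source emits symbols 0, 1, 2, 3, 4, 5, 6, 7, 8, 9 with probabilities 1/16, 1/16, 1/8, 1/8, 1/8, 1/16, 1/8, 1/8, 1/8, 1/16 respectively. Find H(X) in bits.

3.25 bits

Each probability is a power of 1/2, so log₂(1/p) is an integer.
H = Σ p·log₂(1/p) = 1/16·4 + 1/16·4 + 1/8·3 + 1/8·3 + 1/8·3 + 1/16·4 + 1/8·3 + 1/8·3 + 1/8·3 + 1/16·4 = 3.25 bits.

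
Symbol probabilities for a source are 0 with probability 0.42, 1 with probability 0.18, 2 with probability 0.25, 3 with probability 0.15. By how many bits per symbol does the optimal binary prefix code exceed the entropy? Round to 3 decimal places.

Entropy H = −Σ p log₂ p ≈ 1.8815 bits.
Huffman merges: 3/20+9/50→33/100; 1/4+33/100→29/50; 21/50+29/50→1. L = 191/100 ≈ 1.9100.
L − H = 1.9100 − 1.8815 = 0.029 bits.

0.029 bits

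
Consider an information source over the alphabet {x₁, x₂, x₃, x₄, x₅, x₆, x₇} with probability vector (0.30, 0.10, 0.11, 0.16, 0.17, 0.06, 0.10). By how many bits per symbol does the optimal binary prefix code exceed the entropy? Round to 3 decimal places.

Entropy H = −Σ p log₂ p ≈ 2.6369 bits.
Huffman merges: 3/50+1/10→4/25; 1/10+11/100→21/100; 4/25+4/25→8/25; 17/100+21/100→19/50; 3/10+8/25→31/50; 19/50+31/50→1. L = 269/100 ≈ 2.6900.
L − H = 2.6900 − 2.6369 = 0.053 bits.

0.053 bits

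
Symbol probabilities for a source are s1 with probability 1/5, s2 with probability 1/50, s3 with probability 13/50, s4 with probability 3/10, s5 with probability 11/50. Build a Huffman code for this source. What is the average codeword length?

2.22 bits/symbol

Repeatedly combine the two least-probable nodes; the expected code length is the sum of the merged weights.
merge 1/50 + 1/5 → 11/50
merge 11/50 + 11/50 → 11/25
merge 13/50 + 3/10 → 14/25
merge 11/25 + 14/25 → 1
L = 11/50 + 11/25 + 14/25 + 1 = 111/50 = 2.22 bits/symbol.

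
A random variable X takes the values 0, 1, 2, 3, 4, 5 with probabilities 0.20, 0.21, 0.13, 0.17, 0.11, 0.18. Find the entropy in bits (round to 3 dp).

H = −Σ pᵢ log₂ pᵢ.
−0.20·log₂(0.20) = 0.4644
−0.21·log₂(0.21) = 0.4728
−0.13·log₂(0.13) = 0.3826
−0.17·log₂(0.17) = 0.4346
−0.11·log₂(0.11) = 0.3503
−0.18·log₂(0.18) = 0.4453
Sum ≈ 2.5500 → 2.550 bits.

2.550 bits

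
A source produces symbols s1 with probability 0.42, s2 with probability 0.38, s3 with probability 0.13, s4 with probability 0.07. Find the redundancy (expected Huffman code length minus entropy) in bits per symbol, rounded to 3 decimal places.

0.073 bits

Entropy H = −Σ p log₂ p ≈ 1.7073 bits.
Huffman merges: 7/100+13/100→1/5; 1/5+19/50→29/50; 21/50+29/50→1. L = 89/50 ≈ 1.7800.
L − H = 1.7800 − 1.7073 = 0.073 bits.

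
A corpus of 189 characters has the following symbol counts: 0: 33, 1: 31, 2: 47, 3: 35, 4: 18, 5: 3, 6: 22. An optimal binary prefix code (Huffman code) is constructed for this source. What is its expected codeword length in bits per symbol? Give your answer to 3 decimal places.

Probabilities are the counts divided by 189.
Repeatedly combine the two least-probable nodes; the expected code length is the sum of the merged weights.
merge 1/63 + 2/21 → 1/9
merge 1/9 + 22/189 → 43/189
merge 31/189 + 11/63 → 64/189
merge 5/27 + 43/189 → 26/63
merge 47/189 + 64/189 → 37/63
merge 26/63 + 37/63 → 1
L = 1/9 + 43/189 + 64/189 + 26/63 + 37/63 + 1 = 506/189 ≈ 2.677 bits/symbol.

2.677 bits/symbol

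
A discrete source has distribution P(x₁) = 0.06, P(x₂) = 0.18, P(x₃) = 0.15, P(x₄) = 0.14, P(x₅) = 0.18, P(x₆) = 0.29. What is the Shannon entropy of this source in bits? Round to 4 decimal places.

2.4597 bits

H = −Σ pᵢ log₂ pᵢ.
−0.06·log₂(0.06) = 0.2435
−0.18·log₂(0.18) = 0.4453
−0.15·log₂(0.15) = 0.4105
−0.14·log₂(0.14) = 0.3971
−0.18·log₂(0.18) = 0.4453
−0.29·log₂(0.29) = 0.5179
Sum ≈ 2.4597 → 2.4597 bits.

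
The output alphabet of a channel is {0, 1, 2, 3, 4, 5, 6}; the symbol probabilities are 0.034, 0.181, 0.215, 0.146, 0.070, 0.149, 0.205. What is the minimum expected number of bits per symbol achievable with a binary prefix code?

2.684 bits/symbol

Repeatedly combine the two least-probable nodes; the expected code length is the sum of the merged weights.
merge 17/500 + 7/100 → 13/125
merge 13/125 + 73/500 → 1/4
merge 149/1000 + 181/1000 → 33/100
merge 41/200 + 43/200 → 21/50
merge 1/4 + 33/100 → 29/50
merge 21/50 + 29/50 → 1
L = 13/125 + 1/4 + 33/100 + 21/50 + 29/50 + 1 = 671/250 = 2.684 bits/symbol.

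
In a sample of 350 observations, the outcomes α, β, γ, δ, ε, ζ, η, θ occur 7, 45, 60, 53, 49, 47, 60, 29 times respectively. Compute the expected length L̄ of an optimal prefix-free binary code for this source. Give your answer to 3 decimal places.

Probabilities are the counts divided by 350.
Repeatedly combine the two least-probable nodes; the expected code length is the sum of the merged weights.
merge 1/50 + 29/350 → 18/175
merge 18/175 + 9/70 → 81/350
merge 47/350 + 7/50 → 48/175
merge 53/350 + 6/35 → 113/350
merge 6/35 + 81/350 → 141/350
merge 48/175 + 113/350 → 209/350
merge 141/350 + 209/350 → 1
L = 18/175 + 81/350 + 48/175 + 113/350 + 141/350 + 209/350 + 1 = 513/175 ≈ 2.931 bits/symbol.

2.931 bits/symbol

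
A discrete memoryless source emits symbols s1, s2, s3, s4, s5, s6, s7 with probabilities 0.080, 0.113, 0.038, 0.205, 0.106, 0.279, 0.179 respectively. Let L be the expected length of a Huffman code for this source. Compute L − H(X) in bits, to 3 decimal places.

0.038 bits

Entropy H = −Σ p log₂ p ≈ 2.5962 bits.
Huffman merges: 19/500+2/25→59/500; 53/500+113/1000→219/1000; 59/500+179/1000→297/1000; 41/200+219/1000→53/125; 279/1000+297/1000→72/125; 53/125+72/125→1. L = 1317/500 ≈ 2.6340.
L − H = 2.6340 − 2.5962 = 0.038 bits.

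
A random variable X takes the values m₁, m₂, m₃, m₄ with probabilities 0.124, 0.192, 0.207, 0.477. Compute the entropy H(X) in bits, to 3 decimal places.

H = −Σ pᵢ log₂ pᵢ.
−0.124·log₂(0.124) = 0.3734
−0.192·log₂(0.192) = 0.4571
−0.207·log₂(0.207) = 0.4704
−0.477·log₂(0.477) = 0.5094
Sum ≈ 1.8103 → 1.810 bits.

1.810 bits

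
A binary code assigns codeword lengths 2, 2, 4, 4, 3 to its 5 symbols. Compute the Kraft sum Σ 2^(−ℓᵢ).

With common denominator 2^4 = 16: Σ 2^(−ℓᵢ) = 4/16 + 4/16 + 1/16 + 1/16 + 2/16 = 12/16 = 0.75.

0.75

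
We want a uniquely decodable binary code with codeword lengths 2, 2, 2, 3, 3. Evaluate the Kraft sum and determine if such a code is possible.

With common denominator 2^3 = 8: Σ 2^(−ℓᵢ) = 2/8 + 2/8 + 2/8 + 1/8 + 1/8 = 8/8 = 1.
Kraft's inequality requires Σ ≤ 1; here Σ = 1 ≤ 1, so such a prefix code exists.

1; yes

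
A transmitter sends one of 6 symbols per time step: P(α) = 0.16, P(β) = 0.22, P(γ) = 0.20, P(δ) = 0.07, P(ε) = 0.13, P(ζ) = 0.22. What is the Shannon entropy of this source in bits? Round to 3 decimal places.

H = −Σ pᵢ log₂ pᵢ.
−0.16·log₂(0.16) = 0.4230
−0.22·log₂(0.22) = 0.4806
−0.20·log₂(0.20) = 0.4644
−0.07·log₂(0.07) = 0.2686
−0.13·log₂(0.13) = 0.3826
−0.22·log₂(0.22) = 0.4806
Sum ≈ 2.4997 → 2.500 bits.

2.500 bits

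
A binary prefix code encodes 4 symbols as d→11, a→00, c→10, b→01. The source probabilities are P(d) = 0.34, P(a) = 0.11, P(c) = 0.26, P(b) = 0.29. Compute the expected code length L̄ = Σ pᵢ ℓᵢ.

L̄ = Σ pᵢ·ℓᵢ = 0.34·2 + 0.11·2 + 0.26·2 + 0.29·2 = 2 bits/symbol.

2 bits/symbol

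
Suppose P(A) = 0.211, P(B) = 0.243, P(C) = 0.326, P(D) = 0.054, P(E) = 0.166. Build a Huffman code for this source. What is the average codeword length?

2.22 bits/symbol

Repeatedly combine the two least-probable nodes; the expected code length is the sum of the merged weights.
merge 27/500 + 83/500 → 11/50
merge 211/1000 + 11/50 → 431/1000
merge 243/1000 + 163/500 → 569/1000
merge 431/1000 + 569/1000 → 1
L = 11/50 + 431/1000 + 569/1000 + 1 = 111/50 = 2.22 bits/symbol.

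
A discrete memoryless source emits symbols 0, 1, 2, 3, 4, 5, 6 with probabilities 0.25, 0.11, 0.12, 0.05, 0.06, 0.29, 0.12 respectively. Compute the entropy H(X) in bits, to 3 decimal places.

2.562 bits

H = −Σ pᵢ log₂ pᵢ.
−0.25·log₂(0.25) = 0.5000
−0.11·log₂(0.11) = 0.3503
−0.12·log₂(0.12) = 0.3671
−0.05·log₂(0.05) = 0.2161
−0.06·log₂(0.06) = 0.2435
−0.29·log₂(0.29) = 0.5179
−0.12·log₂(0.12) = 0.3671
Sum ≈ 2.5620 → 2.562 bits.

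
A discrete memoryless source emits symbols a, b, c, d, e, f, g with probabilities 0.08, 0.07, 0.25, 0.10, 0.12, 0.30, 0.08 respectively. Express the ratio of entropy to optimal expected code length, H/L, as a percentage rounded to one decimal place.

Entropy H = −Σ p log₂ p ≈ 2.5719 bits.
Huffman merges: 7/100+2/25→3/20; 2/25+1/10→9/50; 3/25+3/20→27/100; 9/50+1/4→43/100; 27/100+3/10→57/100; 43/100+57/100→1. L = 13/5 ≈ 2.6000.
Efficiency = H/L = 2.5719/2.6000 = 98.9%.

98.9%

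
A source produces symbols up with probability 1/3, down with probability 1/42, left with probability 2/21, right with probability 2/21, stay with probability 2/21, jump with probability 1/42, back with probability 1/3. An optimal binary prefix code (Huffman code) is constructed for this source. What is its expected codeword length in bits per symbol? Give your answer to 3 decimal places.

Repeatedly combine the two least-probable nodes; the expected code length is the sum of the merged weights.
merge 1/42 + 1/42 → 1/21
merge 1/21 + 2/21 → 1/7
merge 2/21 + 2/21 → 4/21
merge 1/7 + 4/21 → 1/3
merge 1/3 + 1/3 → 2/3
merge 1/3 + 2/3 → 1
L = 1/21 + 1/7 + 4/21 + 1/3 + 2/3 + 1 = 50/21 ≈ 2.381 bits/symbol.

2.381 bits/symbol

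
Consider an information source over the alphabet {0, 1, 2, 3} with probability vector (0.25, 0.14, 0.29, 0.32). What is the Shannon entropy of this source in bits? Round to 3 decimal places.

1.941 bits

H = −Σ pᵢ log₂ pᵢ.
−0.25·log₂(0.25) = 0.5000
−0.14·log₂(0.14) = 0.3971
−0.29·log₂(0.29) = 0.5179
−0.32·log₂(0.32) = 0.5260
Sum ≈ 1.9410 → 1.941 bits.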